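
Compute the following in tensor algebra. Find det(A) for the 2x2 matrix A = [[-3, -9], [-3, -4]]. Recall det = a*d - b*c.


For a 2x2 matrix [[a, b], [c, d]], det = a*d - b*c.
a = -3, b = -9, c = -3, d = -4
a*d = -3 * -4 = 12
b*c = -9 * -3 = 27
det = 12 - 27 = -15

-15


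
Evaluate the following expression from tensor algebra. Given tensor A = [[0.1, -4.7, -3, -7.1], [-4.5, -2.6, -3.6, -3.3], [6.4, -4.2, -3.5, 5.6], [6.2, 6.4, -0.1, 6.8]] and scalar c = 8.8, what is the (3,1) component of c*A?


Scalar multiplication: (cA)_{ij} = c * A_{ij}.
c = 8.8
A_{31} = 6.4
(cA)_{31} = 8.8 * 6.4 = 56.32

56.32


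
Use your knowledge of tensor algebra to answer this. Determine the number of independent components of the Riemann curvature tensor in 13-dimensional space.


The Riemann tensor in d dimensions has d^2(d^2 - 1)/12 independent components.
d = 13, so d^2 = 169
d^2 - 1 = 168
d^2(d^2 - 1) = 169 * 168 = 28392
Divide by 12: 28392 / 12 = 2366

2366


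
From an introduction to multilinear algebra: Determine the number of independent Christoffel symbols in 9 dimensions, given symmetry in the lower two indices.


Christoffel symbols Gamma^k_{ij} are symmetric in i,j, so there are d * d(d+1)/2 independent symbols.
d = 9
d(d+1)/2 = 9 * 10 / 2 = 45
Total = 9 * 45 = 405

405


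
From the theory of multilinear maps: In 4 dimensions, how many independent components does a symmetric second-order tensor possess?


A symmetric rank-2 tensor in d dimensions has d(d+1)/2 independent components.
d = 4
d(d+1)/2 = 4 * 5 / 2 = 20 / 2 = 10

10


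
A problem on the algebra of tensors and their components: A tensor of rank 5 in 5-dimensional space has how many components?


The number of components of a rank-r tensor in d dimensions is d^r.
Here d = 5 and r = 5.
5^5 = 3125

3125


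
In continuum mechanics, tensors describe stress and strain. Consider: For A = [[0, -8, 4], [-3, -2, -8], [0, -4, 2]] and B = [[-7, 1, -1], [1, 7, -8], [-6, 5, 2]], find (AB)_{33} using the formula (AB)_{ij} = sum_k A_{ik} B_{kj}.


(AB)_{ij} = sum_k A_{ik} B_{kj}.
For i=3, j=3:
A_{31} * B_{13} = 0 * -1 = 0
A_{32} * B_{23} = -4 * -8 = 32
A_{33} * B_{33} = 2 * 2 = 4
Sum = 0 + 32 + 4 = 36

36


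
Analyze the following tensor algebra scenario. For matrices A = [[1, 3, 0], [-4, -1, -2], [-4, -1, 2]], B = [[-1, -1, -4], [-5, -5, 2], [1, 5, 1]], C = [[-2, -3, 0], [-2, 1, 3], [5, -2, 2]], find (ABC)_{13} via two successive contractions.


(ABC)_{13} = sum_m (AB)_{1m} C_{m3}. First compute row 1 of AB.
(AB)_{11} = 1*-1 + 3*-5 + 0*1 = -16
(AB)_{12} = 1*-1 + 3*-5 + 0*5 = -16
(AB)_{13} = 1*-4 + 3*2 + 0*1 = 2
Now contract with column 3 of C:
(AB)_{11} * C_{13} = -16 * 0 = 0
(AB)_{12} * C_{23} = -16 * 3 = -48
(AB)_{13} * C_{33} = 2 * 2 = 4
(ABC)_{13} = 0 + -48 + 4 = -44

-44


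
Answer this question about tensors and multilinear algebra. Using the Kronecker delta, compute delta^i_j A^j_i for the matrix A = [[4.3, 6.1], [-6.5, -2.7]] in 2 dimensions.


The contraction (trace) of a rank-2 tensor is the sum of its diagonal elements.
Diagonal entries: A[1,1] = 4.3, A[2,2] = -2.7
Tr(A) = 4.3 + -2.7 = 1.6

1.6


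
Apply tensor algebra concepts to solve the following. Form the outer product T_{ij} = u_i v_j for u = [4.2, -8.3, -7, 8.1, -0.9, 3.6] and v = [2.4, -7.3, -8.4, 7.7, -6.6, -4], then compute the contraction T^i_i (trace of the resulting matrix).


The outer product gives T_{ij} = u_i v_j.
The trace (contraction) is Tr(T) = sum_i T_{ii} = sum_i u_i v_i.
Diagonal entries:
T_{11} = u_1 * v_1 = 4.2 * 2.4 = 10.08
T_{22} = u_2 * v_2 = -8.3 * -7.3 = 60.59
T_{33} = u_3 * v_3 = -7 * -8.4 = 58.8
T_{44} = u_4 * v_4 = 8.1 * 7.7 = 62.37
T_{55} = u_5 * v_5 = -0.9 * -6.6 = 5.94
T_{66} = u_6 * v_6 = 3.6 * -4 = -14.4
Tr(T) = 10.08 + 60.59 + 58.8 + 62.37 + 5.94 + -14.4 = 183.38

183.38


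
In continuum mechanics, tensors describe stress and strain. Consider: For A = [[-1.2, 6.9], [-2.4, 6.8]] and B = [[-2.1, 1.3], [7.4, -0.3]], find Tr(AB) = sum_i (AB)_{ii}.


Tr(AB) = sum_i (AB)_{ii} where (AB)_{ii} = sum_k A_{ik} B_{ki}.
(AB)_{11} = -1.2*-2.1 + 6.9*7.4 = 53.58
(AB)_{22} = -2.4*1.3 + 6.8*-0.3 = -5.16
Tr(AB) = 53.58 + -5.16 = 48.42

48.42


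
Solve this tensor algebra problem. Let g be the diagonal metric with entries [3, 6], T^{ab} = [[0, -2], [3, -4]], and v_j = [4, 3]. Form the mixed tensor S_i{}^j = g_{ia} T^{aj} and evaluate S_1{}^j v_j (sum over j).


Step 1: lower the first index. For a diagonal metric, g_{ia} T^{aj} = g_{ii} T^{ij} (no sum on i).
g_{11} = 3
S_1{}^1 = 3 * T^{11} = 3 * 0 = 0
S_1{}^2 = 3 * T^{12} = 3 * -2 = -6
Step 2: contract S_1{}^j with v_j.
S_1{}^1 * v_1 = 0 * 4 = 0
S_1{}^2 * v_2 = -6 * 3 = -18
Result = 0 + -18 = -18

-18


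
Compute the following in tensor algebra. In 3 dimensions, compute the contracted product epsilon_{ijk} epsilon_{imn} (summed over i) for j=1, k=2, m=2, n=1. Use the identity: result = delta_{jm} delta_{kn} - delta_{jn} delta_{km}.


Using the identity: epsilon_{ijk} epsilon_{imn} = delta_{jm} delta_{kn} - delta_{jn} delta_{km}.
delta_{12} = 0
delta_{21} = 0
delta_{11} = 1
delta_{22} = 1
Result = 0 * 0 - 1 * 1 = 0 - 1 = -1

-1


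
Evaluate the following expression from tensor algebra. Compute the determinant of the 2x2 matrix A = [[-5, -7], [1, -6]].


For a 2x2 matrix [[a, b], [c, d]], det = a*d - b*c.
a = -5, b = -7, c = 1, d = -6
a*d = -5 * -6 = 30
b*c = -7 * 1 = -7
det = 30 - -7 = 37

37


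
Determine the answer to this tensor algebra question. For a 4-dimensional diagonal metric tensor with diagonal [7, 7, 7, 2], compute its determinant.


For a diagonal metric, the determinant is the product of diagonal entries.
Diagonal entries: 7, 7, 7, 2
det(g) = 7 * 7 * 7 * 2 = 686

686


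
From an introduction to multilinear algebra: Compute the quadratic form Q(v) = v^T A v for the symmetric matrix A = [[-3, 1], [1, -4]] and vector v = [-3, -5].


First compute Av:
(Av)_1 = -3*-3 + 1*-5 = 4
(Av)_2 = 1*-3 + -4*-5 = 17
Av = [4, 17]
Then v^T (Av) = -3*4 + -5*17
= -12 + -85 = -97

-97


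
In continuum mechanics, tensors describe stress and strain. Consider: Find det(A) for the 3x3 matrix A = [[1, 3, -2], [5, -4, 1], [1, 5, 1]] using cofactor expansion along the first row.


Expanding along the first row, det(A) = a11*M_11 - a12*M_12 + a13*M_13, where M_1j is the (1,j) minor.
Minor M_11 = -4*1 - 1*5 = -9
Minor M_12 = 5*1 - 1*1 = 4
Minor M_13 = 5*5 - -4*1 = 29
det = 1*(-9) - 3*(4) + -2*(29)
    = -9 - 12 + -58
    = -79

-79


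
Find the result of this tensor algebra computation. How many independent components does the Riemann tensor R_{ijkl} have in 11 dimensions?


The Riemann tensor in d dimensions has d^2(d^2 - 1)/12 independent components.
d = 11, so d^2 = 121
d^2 - 1 = 120
d^2(d^2 - 1) = 121 * 120 = 14520
Divide by 12: 14520 / 12 = 1210

1210


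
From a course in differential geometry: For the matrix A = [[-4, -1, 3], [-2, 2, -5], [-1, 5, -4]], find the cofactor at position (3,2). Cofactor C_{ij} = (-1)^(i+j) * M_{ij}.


To find cofactor C_{32}, delete row 3 and column 2.
The resulting 2x2 submatrix is: [[-4, 3], [-2, -5]]
Minor M_{32} = -4*-5 - 3*-2
  = 20 - -6 = 26
Sign = (-1)^(3+2) = (-1)^5 = -1
Cofactor C_{32} = -1 * 26 = -26

-26


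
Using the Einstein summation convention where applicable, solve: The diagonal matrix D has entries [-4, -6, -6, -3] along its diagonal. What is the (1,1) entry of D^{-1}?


For a diagonal matrix, the inverse has entries (D^{-1})_{ii} = 1/d_{ii}.
The diagonal entries are: d_{11} = -4, d_{22} = -6, d_{33} = -6, d_{44} = -3
We need (D^{-1})_{11} = 1/d_{11} = 1/-4 = -1/4

-1/4


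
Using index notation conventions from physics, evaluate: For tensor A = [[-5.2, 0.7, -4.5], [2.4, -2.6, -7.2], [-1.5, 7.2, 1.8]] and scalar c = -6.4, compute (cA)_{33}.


Scalar multiplication: (cA)_{ij} = c * A_{ij}.
c = -6.4
A_{33} = 1.8
(cA)_{33} = -6.4 * 1.8 = -11.52

-11.52


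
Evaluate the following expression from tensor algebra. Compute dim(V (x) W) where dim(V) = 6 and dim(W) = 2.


The dimension of a tensor product is the product of dimensions.
dim(V) = 6, dim(W) = 2
dim(V (x) W) = 6 * 2 = 12

12


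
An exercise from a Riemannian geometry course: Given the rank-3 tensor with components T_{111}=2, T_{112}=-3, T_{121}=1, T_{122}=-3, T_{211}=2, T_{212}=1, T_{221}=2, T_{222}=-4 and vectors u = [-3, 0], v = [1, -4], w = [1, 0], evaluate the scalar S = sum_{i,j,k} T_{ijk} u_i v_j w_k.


S = sum over i,j,k of T_{ijk} u_i v_j w_k. Expanding all 8 terms:
T_{111}*u_1*v_1*w_1 = 2*-3*1*1 = -6  (running total: -6)
T_{112}*u_1*v_1*w_2 = -3*-3*1*0 = 0  (running total: -6)
T_{121}*u_1*v_2*w_1 = 1*-3*-4*1 = 12  (running total: 6)
T_{122}*u_1*v_2*w_2 = -3*-3*-4*0 = 0  (running total: 6)
T_{211}*u_2*v_1*w_1 = 2*0*1*1 = 0  (running total: 6)
T_{212}*u_2*v_1*w_2 = 1*0*1*0 = 0  (running total: 6)
T_{221}*u_2*v_2*w_1 = 2*0*-4*1 = 0  (running total: 6)
T_{222}*u_2*v_2*w_2 = -4*0*-4*0 = 0  (running total: 6)
S = 6

6


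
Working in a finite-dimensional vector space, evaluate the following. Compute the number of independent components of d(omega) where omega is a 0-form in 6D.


The exterior derivative of a p-form is a (p+1)-form.
Its number of independent components is C(n, p+1).
n = 6, p+1 = 1
C(6, 1) = 6

6


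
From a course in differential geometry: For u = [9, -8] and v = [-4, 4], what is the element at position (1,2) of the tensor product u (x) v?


The outer product entry T_{ij} = u_i * v_j.
We need i=1, j=2.
u_1 = 9, v_2 = 4
T_{1,2} = 9 * 4 = 36

36


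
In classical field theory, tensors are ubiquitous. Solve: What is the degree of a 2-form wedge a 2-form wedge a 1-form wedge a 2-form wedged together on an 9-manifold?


The degree of a wedge product is the sum of the degrees of the individual forms.
Degrees: 2, 2, 1, 2
Total degree = 2 + 2 + 1 + 2 = 7

7


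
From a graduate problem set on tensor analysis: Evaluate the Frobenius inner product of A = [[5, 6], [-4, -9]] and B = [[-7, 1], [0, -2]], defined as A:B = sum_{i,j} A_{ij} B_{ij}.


A:B = sum over all i,j of A_{ij} * B_{ij}.
Row 1: 5*-7=-35, 6*1=6 => row sum = -29
Row 2: -4*0=0, -9*-2=18 => row sum = 18
Total = -29 + 18 = -11

-11


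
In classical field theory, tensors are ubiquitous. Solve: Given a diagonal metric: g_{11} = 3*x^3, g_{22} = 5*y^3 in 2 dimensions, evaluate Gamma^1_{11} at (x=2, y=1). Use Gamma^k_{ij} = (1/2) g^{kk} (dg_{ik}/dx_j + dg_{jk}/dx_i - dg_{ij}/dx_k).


For a diagonal metric, Gamma^k_{ij} = (1/2) g^{kk} (dg_{ik}/dx_j + dg_{jk}/dx_i - dg_{ij}/dx_k).
The metric is diagonal, so g_{ab} = 0 for a != b.
At the given point: g_{11} = 24, g_{22} = 5
g^{11} = 1/24
dg_{11}/dx_1 = dg_{11}/dx_1 = 36
dg_{11}/dx_1 = dg_{11}/dx_1 = 36
dg_{11}/dx_1 = dg_{11}/dx_1 = 36
Numerator = 36 + 36 - 36 = 36
Gamma^1_{11} = 36 / (2 * 24) = 3/4

3/4


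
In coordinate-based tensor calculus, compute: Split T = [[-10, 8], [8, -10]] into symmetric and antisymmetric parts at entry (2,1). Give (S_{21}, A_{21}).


T_{21} = 8
T_{12} = 8
S_{21} = (8 + 8)/2 = 16/2 = 8
A_{21} = (8 - 8)/2 = 0/2 = 0
Check: S + A = 8 + 0 = 8 = T_{21}.

(8, 0)


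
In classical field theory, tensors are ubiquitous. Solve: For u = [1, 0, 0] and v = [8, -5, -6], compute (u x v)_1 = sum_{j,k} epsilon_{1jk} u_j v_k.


(u x v)_1 = sum_{j,k} epsilon_{1jk} u_j v_k. Only permutations of (1,2,3) contribute; the two non-zero terms are:
eps_{123} u_2 v_3 = 1 * 0 * -6 = 0
eps_{132} u_3 v_2 = -1 * 0 * -5 = 0
(u x v)_1 = 0

0


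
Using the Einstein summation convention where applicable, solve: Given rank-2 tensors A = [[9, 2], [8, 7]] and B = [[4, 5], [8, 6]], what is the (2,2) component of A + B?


Tensor addition is component-wise: (A + B)_{ij} = A_{ij} + B_{ij}.
A_{22} = 7
B_{22} = 6
(A + B)_{22} = 7 + 6 = 13

13


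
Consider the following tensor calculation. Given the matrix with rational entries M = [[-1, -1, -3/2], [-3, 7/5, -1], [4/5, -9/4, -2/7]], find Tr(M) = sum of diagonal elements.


The trace is the sum of diagonal entries.
Diagonal: M[1,1] = -1, M[2,2] = 7/5, M[3,3] = -2/7
Tr(M) = -1 + 7/5 + -2/7
Computing step by step:
After adding M[1,1]: -1
After adding M[2,2]: 2/5
After adding M[3,3]: 4/35
Tr(M) = 4/35

4/35


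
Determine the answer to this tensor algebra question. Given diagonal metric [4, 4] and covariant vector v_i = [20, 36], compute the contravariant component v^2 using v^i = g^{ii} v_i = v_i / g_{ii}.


To raise an index with a diagonal metric: v^i = v_i / g_{ii}.
For index 2: v_2 = 36, g_{22} = 4
v^2 = 36 / 4 = 9

9


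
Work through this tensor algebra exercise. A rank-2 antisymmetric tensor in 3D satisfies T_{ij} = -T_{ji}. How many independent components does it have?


An antisymmetric rank-2 tensor satisfies A_{ij} = -A_{ji}, so diagonal entries are zero.
The independent components are the upper-triangular entries: C(n, 2) = n(n-1)/2.
n = 3
C(3, 2) = 3 * 2 / 2 = 6 / 2 = 3

3


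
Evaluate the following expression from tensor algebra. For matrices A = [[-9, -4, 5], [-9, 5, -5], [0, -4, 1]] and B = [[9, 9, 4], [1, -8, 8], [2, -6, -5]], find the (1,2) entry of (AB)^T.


(AB)^T_{ij} = (AB)_{ji} = sum_k A_{jk} B_{ki}.
For i=1, j=2 we need (AB)_{21}:
A_{21} * B_{11} = -9 * 9 = -81
A_{22} * B_{21} = 5 * 1 = 5
A_{23} * B_{31} = -5 * 2 = -10
Sum = -81 + 5 + -10 = -86

-86


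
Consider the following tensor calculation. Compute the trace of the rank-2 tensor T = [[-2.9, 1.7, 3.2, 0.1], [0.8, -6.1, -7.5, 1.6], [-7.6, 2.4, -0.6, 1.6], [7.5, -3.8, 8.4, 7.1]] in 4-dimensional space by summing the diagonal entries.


The contraction (trace) of a rank-2 tensor is the sum of its diagonal elements.
Diagonal entries: A[1,1] = -2.9, A[2,2] = -6.1, A[3,3] = -0.6, A[4,4] = 7.1
Tr(A) = -2.9 + -6.1 + -0.6 + 7.1 = -2.5

-2.5


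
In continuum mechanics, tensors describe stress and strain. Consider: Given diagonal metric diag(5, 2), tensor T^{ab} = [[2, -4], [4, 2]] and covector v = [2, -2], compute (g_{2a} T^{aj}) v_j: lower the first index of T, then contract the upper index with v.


Step 1: lower the first index. For a diagonal metric, g_{ia} T^{aj} = g_{ii} T^{ij} (no sum on i).
g_{22} = 2
S_2{}^1 = 2 * T^{21} = 2 * 4 = 8
S_2{}^2 = 2 * T^{22} = 2 * 2 = 4
Step 2: contract S_2{}^j with v_j.
S_2{}^1 * v_1 = 8 * 2 = 16
S_2{}^2 * v_2 = 4 * -2 = -8
Result = 16 + -8 = 8

8


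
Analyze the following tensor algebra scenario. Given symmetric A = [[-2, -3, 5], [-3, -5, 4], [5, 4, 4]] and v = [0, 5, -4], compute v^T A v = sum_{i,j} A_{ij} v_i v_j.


First compute Av:
(Av)_1 = -2*0 + -3*5 + 5*-4 = -35
(Av)_2 = -3*0 + -5*5 + 4*-4 = -41
(Av)_3 = 5*0 + 4*5 + 4*-4 = 4
Av = [-35, -41, 4]
Then v^T (Av) = 0*-35 + 5*-41 + -4*4
= 0 + -205 + -16 = -221

-221


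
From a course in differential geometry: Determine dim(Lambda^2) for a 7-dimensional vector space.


The dimension of the space of p-forms on an n-dimensional space is C(n, p).
n = 7, p = 2
C(7, 2) = 7! / (2! * 5!) = 21

21


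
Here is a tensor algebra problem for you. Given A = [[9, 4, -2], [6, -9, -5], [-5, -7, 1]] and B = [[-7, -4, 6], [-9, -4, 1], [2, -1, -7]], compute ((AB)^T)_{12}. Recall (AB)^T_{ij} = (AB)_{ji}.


(AB)^T_{ij} = (AB)_{ji} = sum_k A_{jk} B_{ki}.
For i=1, j=2 we need (AB)_{21}:
A_{21} * B_{11} = 6 * -7 = -42
A_{22} * B_{21} = -9 * -9 = 81
A_{23} * B_{31} = -5 * 2 = -10
Sum = -42 + 81 + -10 = 29

29


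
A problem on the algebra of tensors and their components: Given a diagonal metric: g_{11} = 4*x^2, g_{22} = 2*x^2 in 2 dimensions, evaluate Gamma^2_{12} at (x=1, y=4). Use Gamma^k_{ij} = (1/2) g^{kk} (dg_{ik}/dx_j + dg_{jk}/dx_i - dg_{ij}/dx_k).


For a diagonal metric, Gamma^k_{ij} = (1/2) g^{kk} (dg_{ik}/dx_j + dg_{jk}/dx_i - dg_{ij}/dx_k).
The metric is diagonal, so g_{ab} = 0 for a != b.
At the given point: g_{11} = 4, g_{22} = 2
g^{22} = 1/2
dg_{12}/dx_2 = 0 (off-diagonal)
dg_{22}/dx_1 = dg_{22}/dx_1 = 4
dg_{12}/dx_2 = 0 (off-diagonal)
Numerator = 0 + 4 - 0 = 4
Gamma^2_{12} = 4 / (2 * 2) = 1

1


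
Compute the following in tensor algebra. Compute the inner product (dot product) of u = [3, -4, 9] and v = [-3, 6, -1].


The inner product u . v = sum of u_i * v_i.
Term-by-term: 3 * -3, -4 * 6, 9 * -1
Products: -9, -24, -9
Sum = -9 + -24 + -9 = -42

-42


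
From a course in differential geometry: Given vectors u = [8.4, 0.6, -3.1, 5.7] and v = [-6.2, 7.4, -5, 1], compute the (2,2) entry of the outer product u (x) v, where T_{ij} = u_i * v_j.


The outer product entry T_{ij} = u_i * v_j.
We need i=2, j=2.
u_2 = 0.6, v_2 = 7.4
T_{2,2} = 0.6 * 7.4 = 4.44

4.44


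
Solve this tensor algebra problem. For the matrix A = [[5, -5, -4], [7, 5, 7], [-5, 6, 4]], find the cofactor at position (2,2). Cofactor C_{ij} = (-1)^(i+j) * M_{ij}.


To find cofactor C_{22}, delete row 2 and column 2.
The resulting 2x2 submatrix is: [[5, -4], [-5, 4]]
Minor M_{22} = 5*4 - -4*-5
  = 20 - 20 = 0
Sign = (-1)^(2+2) = (-1)^4 = 1
Cofactor C_{22} = 1 * 0 = 0

0


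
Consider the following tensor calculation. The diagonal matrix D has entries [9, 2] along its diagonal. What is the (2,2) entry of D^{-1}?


For a diagonal matrix, the inverse has entries (D^{-1})_{ii} = 1/d_{ii}.
The diagonal entries are: d_{11} = 9, d_{22} = 2
We need (D^{-1})_{22} = 1/d_{22} = 1/2 = 1/2

1/2


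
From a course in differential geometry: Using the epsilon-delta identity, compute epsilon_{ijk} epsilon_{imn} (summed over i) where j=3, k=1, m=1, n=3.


Using the identity: epsilon_{ijk} epsilon_{imn} = delta_{jm} delta_{kn} - delta_{jn} delta_{km}.
delta_{31} = 0
delta_{13} = 0
delta_{33} = 1
delta_{11} = 1
Result = 0 * 0 - 1 * 1 = 0 - 1 = -1

-1


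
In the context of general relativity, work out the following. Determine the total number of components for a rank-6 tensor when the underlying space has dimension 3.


The number of components of a rank-r tensor in d dimensions is d^r.
Here d = 3 and r = 6.
3^6 = 729

729


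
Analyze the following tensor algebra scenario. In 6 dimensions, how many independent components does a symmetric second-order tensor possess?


A symmetric rank-2 tensor in d dimensions has d(d+1)/2 independent components.
d = 6
d(d+1)/2 = 6 * 7 / 2 = 42 / 2 = 21

21


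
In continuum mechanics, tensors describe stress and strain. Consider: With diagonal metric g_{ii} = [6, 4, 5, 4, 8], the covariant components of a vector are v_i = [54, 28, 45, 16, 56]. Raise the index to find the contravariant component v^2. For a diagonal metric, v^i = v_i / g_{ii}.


To raise an index with a diagonal metric: v^i = v_i / g_{ii}.
For index 2: v_2 = 28, g_{22} = 4
v^2 = 28 / 4 = 7

7


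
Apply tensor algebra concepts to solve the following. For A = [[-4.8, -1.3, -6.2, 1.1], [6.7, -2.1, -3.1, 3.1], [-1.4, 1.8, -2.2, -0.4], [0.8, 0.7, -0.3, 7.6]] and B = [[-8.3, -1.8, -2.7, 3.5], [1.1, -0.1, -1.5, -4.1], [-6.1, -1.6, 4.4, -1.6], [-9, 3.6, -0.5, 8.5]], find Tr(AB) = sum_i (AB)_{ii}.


Tr(AB) = sum_i (AB)_{ii} where (AB)_{ii} = sum_k A_{ik} B_{ki}.
(AB)_{11} = -4.8*-8.3 + -1.3*1.1 + -6.2*-6.1 + 1.1*-9 = 66.33
(AB)_{22} = 6.7*-1.8 + -2.1*-0.1 + -3.1*-1.6 + 3.1*3.6 = 4.27
(AB)_{33} = -1.4*-2.7 + 1.8*-1.5 + -2.2*4.4 + -0.4*-0.5 = -8.4
(AB)_{44} = 0.8*3.5 + 0.7*-4.1 + -0.3*-1.6 + 7.6*8.5 = 65.01
Tr(AB) = 66.33 + 4.27 + -8.4 + 65.01 = 127.21

127.21


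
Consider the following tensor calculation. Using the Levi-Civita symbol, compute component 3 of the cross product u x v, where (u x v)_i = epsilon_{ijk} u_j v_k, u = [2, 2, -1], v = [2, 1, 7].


(u x v)_3 = sum_{j,k} epsilon_{3jk} u_j v_k. Only permutations of (1,2,3) contribute; the two non-zero terms are:
eps_{312} u_1 v_2 = 1 * 2 * 1 = 2
eps_{321} u_2 v_1 = -1 * 2 * 2 = -4
(u x v)_3 = -2

-2


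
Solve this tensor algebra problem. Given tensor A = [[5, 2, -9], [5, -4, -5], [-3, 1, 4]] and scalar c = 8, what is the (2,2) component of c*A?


Scalar multiplication: (cA)_{ij} = c * A_{ij}.
c = 8
A_{22} = -4
(cA)_{22} = 8 * -4 = -32

-32


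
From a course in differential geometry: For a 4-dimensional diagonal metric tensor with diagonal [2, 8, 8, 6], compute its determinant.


For a diagonal metric, the determinant is the product of diagonal entries.
Diagonal entries: 2, 8, 8, 6
det(g) = 2 * 8 * 8 * 6 = 768

768


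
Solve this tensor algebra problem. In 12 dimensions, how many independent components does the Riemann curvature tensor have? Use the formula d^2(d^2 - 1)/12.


The Riemann tensor in d dimensions has d^2(d^2 - 1)/12 independent components.
d = 12, so d^2 = 144
d^2 - 1 = 143
d^2(d^2 - 1) = 144 * 143 = 20592
Divide by 12: 20592 / 12 = 1716

1716


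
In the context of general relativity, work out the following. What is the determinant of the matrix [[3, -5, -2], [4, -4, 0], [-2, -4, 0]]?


Expanding along the first row, det(A) = a11*M_11 - a12*M_12 + a13*M_13, where M_1j is the (1,j) minor.
Minor M_11 = -4*0 - 0*-4 = 0
Minor M_12 = 4*0 - 0*-2 = 0
Minor M_13 = 4*-4 - -4*-2 = -24
det = 3*(0) - -5*(0) + -2*(-24)
    = 0 - 0 + 48
    = 48

48


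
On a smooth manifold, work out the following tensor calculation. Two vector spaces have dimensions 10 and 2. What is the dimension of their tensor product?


The dimension of a tensor product is the product of dimensions.
dim(V) = 10, dim(W) = 2
dim(V (x) W) = 10 * 2 = 20

20


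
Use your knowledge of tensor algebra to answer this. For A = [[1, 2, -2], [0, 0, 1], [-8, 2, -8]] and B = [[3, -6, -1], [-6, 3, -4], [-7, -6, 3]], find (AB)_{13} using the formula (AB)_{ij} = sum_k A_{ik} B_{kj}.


(AB)_{ij} = sum_k A_{ik} B_{kj}.
For i=1, j=3:
A_{11} * B_{13} = 1 * -1 = -1
A_{12} * B_{23} = 2 * -4 = -8
A_{13} * B_{33} = -2 * 3 = -6
Sum = -1 + -8 + -6 = -15

-15


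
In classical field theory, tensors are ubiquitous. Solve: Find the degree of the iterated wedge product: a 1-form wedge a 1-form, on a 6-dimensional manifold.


The degree of a wedge product is the sum of the degrees of the individual forms.
Degrees: 1, 1
Total degree = 1 + 1 = 2

2


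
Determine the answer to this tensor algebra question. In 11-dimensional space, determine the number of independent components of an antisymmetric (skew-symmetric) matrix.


An antisymmetric rank-2 tensor satisfies A_{ij} = -A_{ji}, so diagonal entries are zero.
The independent components are the upper-triangular entries: C(n, 2) = n(n-1)/2.
n = 11
C(11, 2) = 11 * 10 / 2 = 110 / 2 = 55

55


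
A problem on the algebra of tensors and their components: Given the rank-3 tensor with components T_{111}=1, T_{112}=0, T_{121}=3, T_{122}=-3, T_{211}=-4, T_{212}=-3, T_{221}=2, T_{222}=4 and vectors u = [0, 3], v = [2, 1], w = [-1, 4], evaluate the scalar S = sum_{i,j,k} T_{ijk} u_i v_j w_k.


S = sum over i,j,k of T_{ijk} u_i v_j w_k. Expanding all 8 terms:
T_{111}*u_1*v_1*w_1 = 1*0*2*-1 = 0  (running total: 0)
T_{112}*u_1*v_1*w_2 = 0*0*2*4 = 0  (running total: 0)
T_{121}*u_1*v_2*w_1 = 3*0*1*-1 = 0  (running total: 0)
T_{122}*u_1*v_2*w_2 = -3*0*1*4 = 0  (running total: 0)
T_{211}*u_2*v_1*w_1 = -4*3*2*-1 = 24  (running total: 24)
T_{212}*u_2*v_1*w_2 = -3*3*2*4 = -72  (running total: -48)
T_{221}*u_2*v_2*w_1 = 2*3*1*-1 = -6  (running total: -54)
T_{222}*u_2*v_2*w_2 = 4*3*1*4 = 48  (running total: -6)
S = -6

-6


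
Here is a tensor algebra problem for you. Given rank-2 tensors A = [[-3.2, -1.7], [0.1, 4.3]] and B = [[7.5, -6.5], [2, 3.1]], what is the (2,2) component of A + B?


Tensor addition is component-wise: (A + B)_{ij} = A_{ij} + B_{ij}.
A_{22} = 4.3
B_{22} = 3.1
(A + B)_{22} = 4.3 + 3.1 = 7.4

7.4


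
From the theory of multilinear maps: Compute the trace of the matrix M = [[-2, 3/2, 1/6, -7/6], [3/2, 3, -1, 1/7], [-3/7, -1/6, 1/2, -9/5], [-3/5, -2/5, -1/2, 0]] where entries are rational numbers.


The trace is the sum of diagonal entries.
Diagonal: M[1,1] = -2, M[2,2] = 3, M[3,3] = 1/2, M[4,4] = 0
Tr(M) = -2 + 3 + 1/2 + 0
Computing step by step:
After adding M[1,1]: -2
After adding M[2,2]: 1
After adding M[3,3]: 3/2
After adding M[4,4]: 3/2
Tr(M) = 3/2

3/2


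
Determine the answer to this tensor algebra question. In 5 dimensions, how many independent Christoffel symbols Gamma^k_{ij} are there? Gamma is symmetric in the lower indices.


Christoffel symbols Gamma^k_{ij} are symmetric in i,j, so there are d * d(d+1)/2 independent symbols.
d = 5
d(d+1)/2 = 5 * 6 / 2 = 15
Total = 5 * 15 = 75

75


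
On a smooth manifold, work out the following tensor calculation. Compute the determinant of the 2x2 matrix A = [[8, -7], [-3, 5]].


For a 2x2 matrix [[a, b], [c, d]], det = a*d - b*c.
a = 8, b = -7, c = -3, d = 5
a*d = 8 * 5 = 40
b*c = -7 * -3 = 21
det = 40 - 21 = 19

19


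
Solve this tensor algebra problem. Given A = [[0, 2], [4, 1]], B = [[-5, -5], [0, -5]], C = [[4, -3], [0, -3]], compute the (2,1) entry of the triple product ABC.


(ABC)_{21} = sum_m (AB)_{2m} C_{m1}. First compute row 2 of AB.
(AB)_{21} = 4*-5 + 1*0 = -20
(AB)_{22} = 4*-5 + 1*-5 = -25
Now contract with column 1 of C:
(AB)_{21} * C_{11} = -20 * 4 = -80
(AB)_{22} * C_{21} = -25 * 0 = 0
(ABC)_{21} = -80 + 0 = -80

-80


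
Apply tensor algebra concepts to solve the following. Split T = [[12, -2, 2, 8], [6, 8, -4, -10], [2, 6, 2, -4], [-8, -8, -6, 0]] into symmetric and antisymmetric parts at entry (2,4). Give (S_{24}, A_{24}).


T_{24} = -10
T_{42} = -8
S_{24} = (-10 + -8)/2 = -18/2 = -9
A_{24} = (-10 - -8)/2 = -2/2 = -1
Check: S + A = -9 + -1 = -10 = T_{24}.

(-9, -1)


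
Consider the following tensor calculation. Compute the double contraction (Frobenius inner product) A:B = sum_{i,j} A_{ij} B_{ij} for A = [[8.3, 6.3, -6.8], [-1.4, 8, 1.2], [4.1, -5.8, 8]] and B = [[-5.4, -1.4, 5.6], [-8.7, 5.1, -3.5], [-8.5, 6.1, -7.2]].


A:B = sum over all i,j of A_{ij} * B_{ij}.
Row 1: 8.3*-5.4=-44.82, 6.3*-1.4=-8.82, -6.8*5.6=-38.08 => row sum = -91.72
Row 2: -1.4*-8.7=12.18, 8*5.1=40.8, 1.2*-3.5=-4.2 => row sum = 48.78
Row 3: 4.1*-8.5=-34.85, -5.8*6.1=-35.38, 8*-7.2=-57.6 => row sum = -127.83
Total = -91.72 + 48.78 + -127.83 = -170.77

-170.77


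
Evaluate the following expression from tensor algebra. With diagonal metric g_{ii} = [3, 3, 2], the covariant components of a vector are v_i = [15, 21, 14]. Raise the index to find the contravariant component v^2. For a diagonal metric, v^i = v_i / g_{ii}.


To raise an index with a diagonal metric: v^i = v_i / g_{ii}.
For index 2: v_2 = 21, g_{22} = 3
v^2 = 21 / 3 = 7

7


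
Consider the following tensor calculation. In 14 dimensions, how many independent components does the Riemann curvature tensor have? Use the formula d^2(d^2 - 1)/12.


The Riemann tensor in d dimensions has d^2(d^2 - 1)/12 independent components.
d = 14, so d^2 = 196
d^2 - 1 = 195
d^2(d^2 - 1) = 196 * 195 = 38220
Divide by 12: 38220 / 12 = 3185

3185


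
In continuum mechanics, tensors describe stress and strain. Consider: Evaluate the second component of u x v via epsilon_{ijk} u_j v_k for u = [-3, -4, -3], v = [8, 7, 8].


(u x v)_2 = sum_{j,k} epsilon_{2jk} u_j v_k. Only permutations of (1,2,3) contribute; the two non-zero terms are:
eps_{213} u_1 v_3 = -1 * -3 * 8 = 24
eps_{231} u_3 v_1 = 1 * -3 * 8 = -24
(u x v)_2 = 0

0


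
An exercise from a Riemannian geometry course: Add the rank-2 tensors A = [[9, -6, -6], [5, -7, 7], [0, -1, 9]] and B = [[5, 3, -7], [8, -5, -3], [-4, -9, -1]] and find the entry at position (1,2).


Tensor addition is component-wise: (A + B)_{ij} = A_{ij} + B_{ij}.
A_{12} = -6
B_{12} = 3
(A + B)_{12} = -6 + 3 = -3

-3


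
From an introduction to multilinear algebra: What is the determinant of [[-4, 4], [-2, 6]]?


For a 2x2 matrix [[a, b], [c, d]], det = a*d - b*c.
a = -4, b = 4, c = -2, d = 6
a*d = -4 * 6 = -24
b*c = 4 * -2 = -8
det = -24 - -8 = -16

-16


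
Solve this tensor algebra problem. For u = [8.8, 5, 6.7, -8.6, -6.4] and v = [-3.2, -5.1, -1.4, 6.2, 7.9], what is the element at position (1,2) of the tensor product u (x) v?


The outer product entry T_{ij} = u_i * v_j.
We need i=1, j=2.
u_1 = 8.8, v_2 = -5.1
T_{1,2} = 8.8 * -5.1 = -44.88

-44.88


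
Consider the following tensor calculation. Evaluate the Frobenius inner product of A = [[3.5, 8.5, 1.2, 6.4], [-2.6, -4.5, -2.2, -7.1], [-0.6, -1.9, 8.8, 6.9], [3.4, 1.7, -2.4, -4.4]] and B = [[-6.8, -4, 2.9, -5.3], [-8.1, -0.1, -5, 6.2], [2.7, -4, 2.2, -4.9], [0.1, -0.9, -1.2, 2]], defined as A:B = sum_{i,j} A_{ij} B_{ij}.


A:B = sum over all i,j of A_{ij} * B_{ij}.
Row 1: 3.5*-6.8=-23.8, 8.5*-4=-34, 1.2*2.9=3.48, 6.4*-5.3=-33.92 => row sum = -88.24
Row 2: -2.6*-8.1=21.06, -4.5*-0.1=0.45, -2.2*-5=11, -7.1*6.2=-44.02 => row sum = -11.51
Row 3: -0.6*2.7=-1.62, -1.9*-4=7.6, 8.8*2.2=19.36, 6.9*-4.9=-33.81 => row sum = -8.47
Row 4: 3.4*0.1=0.34, 1.7*-0.9=-1.53, -2.4*-1.2=2.88, -4.4*2=-8.8 => row sum = -7.11
Total = -88.24 + -11.51 + -8.47 + -7.11 = -115.33

-115.33


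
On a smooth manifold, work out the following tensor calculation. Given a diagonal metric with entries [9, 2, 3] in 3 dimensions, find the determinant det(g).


For a diagonal metric, the determinant is the product of diagonal entries.
Diagonal entries: 9, 2, 3
det(g) = 9 * 2 * 3 = 54

54


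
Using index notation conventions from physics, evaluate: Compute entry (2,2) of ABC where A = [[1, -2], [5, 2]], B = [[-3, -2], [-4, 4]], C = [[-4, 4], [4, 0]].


(ABC)_{22} = sum_m (AB)_{2m} C_{m2}. First compute row 2 of AB.
(AB)_{21} = 5*-3 + 2*-4 = -23
(AB)_{22} = 5*-2 + 2*4 = -2
Now contract with column 2 of C:
(AB)_{21} * C_{12} = -23 * 4 = -92
(AB)_{22} * C_{22} = -2 * 0 = 0
(ABC)_{22} = -92 + 0 = -92

-92


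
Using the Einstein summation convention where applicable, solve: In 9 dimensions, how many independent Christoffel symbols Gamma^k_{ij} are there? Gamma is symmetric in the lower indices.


Christoffel symbols Gamma^k_{ij} are symmetric in i,j, so there are d * d(d+1)/2 independent symbols.
d = 9
d(d+1)/2 = 9 * 10 / 2 = 45
Total = 9 * 45 = 405

405


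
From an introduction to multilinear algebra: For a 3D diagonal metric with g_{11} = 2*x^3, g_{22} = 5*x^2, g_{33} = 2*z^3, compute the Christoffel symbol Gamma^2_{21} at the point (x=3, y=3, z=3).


For a diagonal metric, Gamma^k_{ij} = (1/2) g^{kk} (dg_{ik}/dx_j + dg_{jk}/dx_i - dg_{ij}/dx_k).
The metric is diagonal, so g_{ab} = 0 for a != b.
At the given point: g_{11} = 54, g_{22} = 45, g_{33} = 54
g^{22} = 1/45
dg_{22}/dx_1 = dg_{22}/dx_1 = 30
dg_{12}/dx_2 = 0 (off-diagonal)
dg_{21}/dx_2 = 0 (off-diagonal)
Numerator = 30 + 0 - 0 = 30
Gamma^2_{21} = 30 / (2 * 45) = 1/3

1/3


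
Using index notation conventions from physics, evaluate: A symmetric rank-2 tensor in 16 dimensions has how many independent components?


A symmetric rank-2 tensor in d dimensions has d(d+1)/2 independent components.
d = 16
d(d+1)/2 = 16 * 17 / 2 = 272 / 2 = 136

136


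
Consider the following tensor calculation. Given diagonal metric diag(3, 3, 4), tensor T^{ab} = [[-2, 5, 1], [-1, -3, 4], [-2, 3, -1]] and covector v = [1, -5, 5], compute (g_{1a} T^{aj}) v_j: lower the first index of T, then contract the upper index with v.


Step 1: lower the first index. For a diagonal metric, g_{ia} T^{aj} = g_{ii} T^{ij} (no sum on i).
g_{11} = 3
S_1{}^1 = 3 * T^{11} = 3 * -2 = -6
S_1{}^2 = 3 * T^{12} = 3 * 5 = 15
S_1{}^3 = 3 * T^{13} = 3 * 1 = 3
Step 2: contract S_1{}^j with v_j.
S_1{}^1 * v_1 = -6 * 1 = -6
S_1{}^2 * v_2 = 15 * -5 = -75
S_1{}^3 * v_3 = 3 * 5 = 15
Result = -6 + -75 + 15 = -66

-66


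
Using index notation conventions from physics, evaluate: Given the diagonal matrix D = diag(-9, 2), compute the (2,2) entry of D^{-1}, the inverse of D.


For a diagonal matrix, the inverse has entries (D^{-1})_{ii} = 1/d_{ii}.
The diagonal entries are: d_{11} = -9, d_{22} = 2
We need (D^{-1})_{22} = 1/d_{22} = 1/2 = 1/2

1/2


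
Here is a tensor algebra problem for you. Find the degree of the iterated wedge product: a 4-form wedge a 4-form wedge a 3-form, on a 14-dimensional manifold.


The degree of a wedge product is the sum of the degrees of the individual forms.
Degrees: 4, 4, 3
Total degree = 4 + 4 + 3 = 11

11


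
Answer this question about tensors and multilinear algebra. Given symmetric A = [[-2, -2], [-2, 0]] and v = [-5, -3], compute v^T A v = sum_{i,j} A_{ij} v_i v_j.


First compute Av:
(Av)_1 = -2*-5 + -2*-3 = 16
(Av)_2 = -2*-5 + 0*-3 = 10
Av = [16, 10]
Then v^T (Av) = -5*16 + -3*10
= -80 + -30 = -110

-110


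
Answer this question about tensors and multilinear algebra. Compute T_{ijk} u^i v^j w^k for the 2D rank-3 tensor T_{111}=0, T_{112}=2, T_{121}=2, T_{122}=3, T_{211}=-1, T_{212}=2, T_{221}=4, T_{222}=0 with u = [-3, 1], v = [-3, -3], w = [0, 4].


S = sum over i,j,k of T_{ijk} u_i v_j w_k. Expanding all 8 terms:
T_{111}*u_1*v_1*w_1 = 0*-3*-3*0 = 0  (running total: 0)
T_{112}*u_1*v_1*w_2 = 2*-3*-3*4 = 72  (running total: 72)
T_{121}*u_1*v_2*w_1 = 2*-3*-3*0 = 0  (running total: 72)
T_{122}*u_1*v_2*w_2 = 3*-3*-3*4 = 108  (running total: 180)
T_{211}*u_2*v_1*w_1 = -1*1*-3*0 = 0  (running total: 180)
T_{212}*u_2*v_1*w_2 = 2*1*-3*4 = -24  (running total: 156)
T_{221}*u_2*v_2*w_1 = 4*1*-3*0 = 0  (running total: 156)
T_{222}*u_2*v_2*w_2 = 0*1*-3*4 = 0  (running total: 156)
S = 156

156


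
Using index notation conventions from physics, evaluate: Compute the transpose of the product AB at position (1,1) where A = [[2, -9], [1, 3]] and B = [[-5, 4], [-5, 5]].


(AB)^T_{ij} = (AB)_{ji} = sum_k A_{jk} B_{ki}.
For i=1, j=1 we need (AB)_{11}:
A_{11} * B_{11} = 2 * -5 = -10
A_{12} * B_{21} = -9 * -5 = 45
Sum = -10 + 45 = 35

35


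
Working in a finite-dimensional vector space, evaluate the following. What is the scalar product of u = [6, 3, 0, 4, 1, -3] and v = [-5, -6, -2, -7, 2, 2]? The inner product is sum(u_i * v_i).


The inner product u . v = sum of u_i * v_i.
Term-by-term: 6 * -5, 3 * -6, 0 * -2, 4 * -7, 1 * 2, -3 * 2
Products: -30, -18, 0, -28, 2, -6
Sum = -30 + -18 + 0 + -28 + 2 + -6 = -80

-80


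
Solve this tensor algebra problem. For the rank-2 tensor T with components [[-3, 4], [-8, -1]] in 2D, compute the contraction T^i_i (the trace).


The contraction (trace) of a rank-2 tensor is the sum of its diagonal elements.
Diagonal entries: A[1,1] = -3, A[2,2] = -1
Tr(A) = -3 + -1 = -4

-4


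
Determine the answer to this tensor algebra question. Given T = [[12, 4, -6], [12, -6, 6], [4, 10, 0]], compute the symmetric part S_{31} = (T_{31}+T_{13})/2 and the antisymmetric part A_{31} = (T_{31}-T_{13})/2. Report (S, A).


T_{31} = 4
T_{13} = -6
S_{31} = (4 + -6)/2 = -2/2 = -1
A_{31} = (4 - -6)/2 = 10/2 = 5
Check: S + A = -1 + 5 = 4 = T_{31}.

(-1, 5)


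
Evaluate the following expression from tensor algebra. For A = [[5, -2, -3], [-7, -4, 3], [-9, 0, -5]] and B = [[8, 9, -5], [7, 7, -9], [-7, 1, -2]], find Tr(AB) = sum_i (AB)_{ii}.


Tr(AB) = sum_i (AB)_{ii} where (AB)_{ii} = sum_k A_{ik} B_{ki}.
(AB)_{11} = 5*8 + -2*7 + -3*-7 = 47
(AB)_{22} = -7*9 + -4*7 + 3*1 = -88
(AB)_{33} = -9*-5 + 0*-9 + -5*-2 = 55
Tr(AB) = 47 + -88 + 55 = 14

14


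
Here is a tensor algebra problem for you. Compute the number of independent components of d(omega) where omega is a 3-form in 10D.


The exterior derivative of a p-form is a (p+1)-form.
Its number of independent components is C(n, p+1).
n = 10, p+1 = 4
C(10, 4) = 210

210


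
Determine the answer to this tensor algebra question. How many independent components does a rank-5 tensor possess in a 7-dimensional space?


The number of components of a rank-r tensor in d dimensions is d^r.
Here d = 7 and r = 5.
7^5 = 16807

16807


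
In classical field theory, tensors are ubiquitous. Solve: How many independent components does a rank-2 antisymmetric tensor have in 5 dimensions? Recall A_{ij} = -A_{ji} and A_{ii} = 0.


An antisymmetric rank-2 tensor satisfies A_{ij} = -A_{ji}, so diagonal entries are zero.
The independent components are the upper-triangular entries: C(n, 2) = n(n-1)/2.
n = 5
C(5, 2) = 5 * 4 / 2 = 20 / 2 = 10

10


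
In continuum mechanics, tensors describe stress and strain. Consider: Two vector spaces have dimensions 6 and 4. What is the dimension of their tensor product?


The dimension of a tensor product is the product of dimensions.
dim(V) = 6, dim(W) = 4
dim(V (x) W) = 6 * 4 = 24

24


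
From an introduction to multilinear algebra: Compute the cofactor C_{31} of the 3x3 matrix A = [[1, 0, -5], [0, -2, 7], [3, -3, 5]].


To find cofactor C_{31}, delete row 3 and column 1.
The resulting 2x2 submatrix is: [[0, -5], [-2, 7]]
Minor M_{31} = 0*7 - -5*-2
  = 0 - 10 = -10
Sign = (-1)^(3+1) = (-1)^4 = 1
Cofactor C_{31} = 1 * -10 = -10

-10


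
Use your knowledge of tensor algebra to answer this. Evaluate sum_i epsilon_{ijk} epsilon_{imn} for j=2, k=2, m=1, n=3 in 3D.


Using the identity: epsilon_{ijk} epsilon_{imn} = delta_{jm} delta_{kn} - delta_{jn} delta_{km}.
delta_{21} = 0
delta_{23} = 0
delta_{23} = 0
delta_{21} = 0
Result = 0 * 0 - 0 * 0 = 0 - 0 = 0

0


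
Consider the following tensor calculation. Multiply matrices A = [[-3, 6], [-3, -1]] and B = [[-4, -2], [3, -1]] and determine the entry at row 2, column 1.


(AB)_{ij} = sum_k A_{ik} B_{kj}.
For i=2, j=1:
A_{21} * B_{11} = -3 * -4 = 12
A_{22} * B_{21} = -1 * 3 = -3
Sum = 12 + -3 = 9

9


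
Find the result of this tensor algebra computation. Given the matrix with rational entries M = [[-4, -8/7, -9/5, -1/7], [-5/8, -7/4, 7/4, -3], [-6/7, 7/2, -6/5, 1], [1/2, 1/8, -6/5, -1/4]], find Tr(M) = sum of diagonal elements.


The trace is the sum of diagonal entries.
Diagonal: M[1,1] = -4, M[2,2] = -7/4, M[3,3] = -6/5, M[4,4] = -1/4
Tr(M) = -4 + -7/4 + -6/5 + -1/4
Computing step by step:
After adding M[1,1]: -4
After adding M[2,2]: -23/4
After adding M[3,3]: -139/20
After adding M[4,4]: -36/5
Tr(M) = -36/5

-36/5


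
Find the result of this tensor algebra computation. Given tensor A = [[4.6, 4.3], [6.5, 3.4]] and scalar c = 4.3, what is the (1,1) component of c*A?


Scalar multiplication: (cA)_{ij} = c * A_{ij}.
c = 4.3
A_{11} = 4.6
(cA)_{11} = 4.3 * 4.6 = 19.78

19.78


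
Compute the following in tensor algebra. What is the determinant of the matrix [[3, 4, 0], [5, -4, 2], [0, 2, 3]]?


Expanding along the first row, det(A) = a11*M_11 - a12*M_12 + a13*M_13, where M_1j is the (1,j) minor.
Minor M_11 = -4*3 - 2*2 = -16
Minor M_12 = 5*3 - 2*0 = 15
Minor M_13 = 5*2 - -4*0 = 10
det = 3*(-16) - 4*(15) + 0*(10)
    = -48 - 60 + 0
    = -108

-108


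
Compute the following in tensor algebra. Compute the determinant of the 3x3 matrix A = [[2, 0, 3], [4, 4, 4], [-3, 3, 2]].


Expanding along the first row, det(A) = a11*M_11 - a12*M_12 + a13*M_13, where M_1j is the (1,j) minor.
Minor M_11 = 4*2 - 4*3 = -4
Minor M_12 = 4*2 - 4*-3 = 20
Minor M_13 = 4*3 - 4*-3 = 24
det = 2*(-4) - 0*(20) + 3*(24)
    = -8 - 0 + 72
    = 64

64


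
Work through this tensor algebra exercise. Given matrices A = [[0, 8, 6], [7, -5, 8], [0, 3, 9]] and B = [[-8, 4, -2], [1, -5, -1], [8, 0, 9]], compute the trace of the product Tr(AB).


Tr(AB) = sum_i (AB)_{ii} where (AB)_{ii} = sum_k A_{ik} B_{ki}.
(AB)_{11} = 0*-8 + 8*1 + 6*8 = 56
(AB)_{22} = 7*4 + -5*-5 + 8*0 = 53
(AB)_{33} = 0*-2 + 3*-1 + 9*9 = 78
Tr(AB) = 56 + 53 + 78 = 187

187


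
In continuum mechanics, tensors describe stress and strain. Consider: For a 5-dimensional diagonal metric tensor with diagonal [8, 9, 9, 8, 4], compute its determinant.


For a diagonal metric, the determinant is the product of diagonal entries.
Diagonal entries: 8, 9, 9, 8, 4
det(g) = 8 * 9 * 9 * 8 * 4 = 20736

20736


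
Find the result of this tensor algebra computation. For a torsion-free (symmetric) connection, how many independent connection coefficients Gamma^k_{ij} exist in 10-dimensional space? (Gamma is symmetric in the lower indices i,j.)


Christoffel symbols Gamma^k_{ij} are symmetric in i,j, so there are d * d(d+1)/2 independent symbols.
d = 10
d(d+1)/2 = 10 * 11 / 2 = 55
Total = 10 * 55 = 550

550


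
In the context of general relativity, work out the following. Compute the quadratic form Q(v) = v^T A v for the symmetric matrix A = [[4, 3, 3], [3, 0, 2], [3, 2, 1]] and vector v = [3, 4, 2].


First compute Av:
(Av)_1 = 4*3 + 3*4 + 3*2 = 30
(Av)_2 = 3*3 + 0*4 + 2*2 = 13
(Av)_3 = 3*3 + 2*4 + 1*2 = 19
Av = [30, 13, 19]
Then v^T (Av) = 3*30 + 4*13 + 2*19
= 90 + 52 + 38 = 180

180
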